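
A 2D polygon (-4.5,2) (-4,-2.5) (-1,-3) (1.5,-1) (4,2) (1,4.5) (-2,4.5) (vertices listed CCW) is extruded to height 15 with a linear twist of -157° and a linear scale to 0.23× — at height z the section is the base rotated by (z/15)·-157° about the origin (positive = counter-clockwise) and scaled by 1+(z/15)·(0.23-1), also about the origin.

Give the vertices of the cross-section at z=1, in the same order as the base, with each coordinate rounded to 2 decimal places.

Cross-section at z=1: (-3.85,2.64) (-4.16,-1.64) (-1.45,-2.63) (1.23,-1.19) (4.08,1.18) (1.71,4.03) (-1.09,4.54)

t = z/height = 1/15 = 0.0666667
s = 1 + (scale-1)·z/height = 1 + (0.23-1)·1/15 = 0.948667
θ = twist·z/height = -157°·1/15 = -10.4667° = -0.182678 rad
cos θ = 0.983361, sin θ = -0.181663 (intermediates below are computed at full precision and shown rounded to 5 d.p.)
v1: (-4.5,2) → rotate → (-4.06180,2.78421) → ×s → (-3.85329,2.64128) → (-3.85,2.64)
v2: (-4,-2.5) → rotate → (-4.38760,-1.73175) → ×s → (-4.16237,-1.64285) → (-4.16,-1.64)
v3: (-1,-3) → rotate → (-1.52835,-2.76842) → ×s → (-1.44990,-2.62631) → (-1.45,-2.63)
v4: (1.5,-1) → rotate → (1.29338,-1.25586) → ×s → (1.22698,-1.19139) → (1.23,-1.19)
v5: (4,2) → rotate → (4.29677,1.24007) → ×s → (4.07620,1.17641) → (4.08,1.18)
v6: (1,4.5) → rotate → (1.80085,4.24346) → ×s → (1.70840,4.02563) → (1.71,4.03)
v7: (-2,4.5) → rotate → (-1.14924,4.78845) → ×s → (-1.09024,4.54264) → (-1.09,4.54)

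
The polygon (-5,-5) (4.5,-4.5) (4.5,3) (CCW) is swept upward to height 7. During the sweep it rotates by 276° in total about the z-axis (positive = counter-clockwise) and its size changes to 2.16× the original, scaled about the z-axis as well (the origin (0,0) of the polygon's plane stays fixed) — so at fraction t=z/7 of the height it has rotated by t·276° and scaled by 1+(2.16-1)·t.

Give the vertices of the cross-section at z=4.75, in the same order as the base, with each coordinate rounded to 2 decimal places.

Cross-section at z=4.75: (7.73,10.00) (-9.00,6.96) (-7.30,-6.34)

t = z/height = 4.75/7 = 0.678571
s = 1 + (scale-1)·z/height = 1 + (2.16-1)·4.75/7 = 1.787143
θ = twist·z/height = 276°·4.75/7 = 187.2857° = 3.268752 rad
cos θ = -0.991926, sin θ = -0.126817 (intermediates below are computed at full precision and shown rounded to 5 d.p.)
v1: (-5,-5) → rotate → (4.32554,5.59372) → ×s → (7.73037,9.99677) → (7.73,10.00)
v2: (4.5,-4.5) → rotate → (-5.03435,3.89299) → ×s → (-8.99709,6.95733) → (-9.00,6.96)
v3: (4.5,3) → rotate → (-4.08322,-3.54646) → ×s → (-7.29729,-6.33802) → (-7.30,-6.34)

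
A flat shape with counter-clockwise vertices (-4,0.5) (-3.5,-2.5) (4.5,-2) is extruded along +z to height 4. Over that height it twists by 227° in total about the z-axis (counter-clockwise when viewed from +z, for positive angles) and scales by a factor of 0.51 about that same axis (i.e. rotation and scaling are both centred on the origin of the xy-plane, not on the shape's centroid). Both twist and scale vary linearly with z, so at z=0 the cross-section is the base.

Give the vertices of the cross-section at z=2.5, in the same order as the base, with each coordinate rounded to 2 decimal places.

Cross-section at z=2.5: (1.97,-1.99) (2.98,-0.13) (-1.60,3.02)

t = z/height = 2.5/4 = 0.625
s = 1 + (scale-1)·z/height = 1 + (0.51-1)·2.5/4 = 0.693750
θ = twist·z/height = 227°·2.5/4 = 141.8750° = 2.476186 rad
cos θ = -0.786666, sin θ = 0.617379 (intermediates below are computed at full precision and shown rounded to 5 d.p.)
v1: (-4,0.5) → rotate → (2.83797,-2.86285) → ×s → (1.96884,-1.98610) → (1.97,-1.99)
v2: (-3.5,-2.5) → rotate → (4.29678,-0.19416) → ×s → (2.98089,-0.13470) → (2.98,-0.13)
v3: (4.5,-2) → rotate → (-2.30524,4.35154) → ×s → (-1.59926,3.01888) → (-1.60,3.02)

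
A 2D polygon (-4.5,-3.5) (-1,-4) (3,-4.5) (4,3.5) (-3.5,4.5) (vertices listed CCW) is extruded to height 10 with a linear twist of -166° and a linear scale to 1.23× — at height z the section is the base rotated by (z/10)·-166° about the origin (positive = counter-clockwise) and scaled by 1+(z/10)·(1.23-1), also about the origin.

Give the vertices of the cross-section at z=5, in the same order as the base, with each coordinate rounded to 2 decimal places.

Cross-section at z=5: (-4.48,4.50) (-4.56,0.56) (-4.57,-3.93) (4.42,-3.95) (4.50,4.48)

t = z/height = 5/10 = 0.5
s = 1 + (scale-1)·z/height = 1 + (1.23-1)·5/10 = 1.115000
θ = twist·z/height = -166°·5/10 = -83.0000° = -1.448623 rad
cos θ = 0.121869, sin θ = -0.992546 (intermediates below are computed at full precision and shown rounded to 5 d.p.)
v1: (-4.5,-3.5) → rotate → (-4.02232,4.03991) → ×s → (-4.48489,4.50451) → (-4.48,4.50)
v2: (-1,-4) → rotate → (-4.09205,0.50507) → ×s → (-4.56264,0.56315) → (-4.56,0.56)
v3: (3,-4.5) → rotate → (-4.10085,-3.52605) → ×s → (-4.57245,-3.93155) → (-4.57,-3.93)
v4: (4,3.5) → rotate → (3.96139,-3.54364) → ×s → (4.41695,-3.95116) → (4.42,-3.95)
v5: (-3.5,4.5) → rotate → (4.03991,4.02232) → ×s → (4.50451,4.48489) → (4.50,4.48)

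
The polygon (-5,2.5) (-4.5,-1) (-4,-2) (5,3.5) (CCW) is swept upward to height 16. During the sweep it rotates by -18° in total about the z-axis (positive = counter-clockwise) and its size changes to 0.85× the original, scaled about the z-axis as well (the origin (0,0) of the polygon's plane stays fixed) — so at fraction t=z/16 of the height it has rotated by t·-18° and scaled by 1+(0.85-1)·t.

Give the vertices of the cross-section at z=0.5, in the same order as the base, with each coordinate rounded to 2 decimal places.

t = z/height = 0.5/16 = 0.03125
s = 1 + (scale-1)·z/height = 1 + (0.85-1)·0.5/16 = 0.995313
θ = twist·z/height = -18°·0.5/16 = -0.5625° = -0.009817 rad
cos θ = 0.999952, sin θ = -0.009817 (intermediates below are computed at full precision and shown rounded to 5 d.p.)
v1: (-5,2.5) → rotate → (-4.97522,2.54897) → ×s → (-4.95189,2.53702) → (-4.95,2.54)
v2: (-4.5,-1) → rotate → (-4.50960,-0.95577) → ×s → (-4.48846,-0.95129) → (-4.49,-0.95)
v3: (-4,-2) → rotate → (-4.01944,-1.96063) → ×s → (-4.00060,-1.95144) → (-4.00,-1.95)
v4: (5,3.5) → rotate → (5.03412,3.45074) → ×s → (5.01052,3.43457) → (5.01,3.43)

Cross-section at z=0.5: (-4.95,2.54) (-4.49,-0.95) (-4.00,-1.95) (5.01,3.43)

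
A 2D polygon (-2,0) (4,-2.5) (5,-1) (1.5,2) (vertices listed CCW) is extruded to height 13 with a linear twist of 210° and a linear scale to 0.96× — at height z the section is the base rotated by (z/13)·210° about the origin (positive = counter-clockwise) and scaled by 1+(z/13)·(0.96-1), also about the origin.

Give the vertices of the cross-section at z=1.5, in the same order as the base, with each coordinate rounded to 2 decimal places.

t = z/height = 1.5/13 = 0.115385
s = 1 + (scale-1)·z/height = 1 + (0.96-1)·1.5/13 = 0.995385
θ = twist·z/height = 210°·1.5/13 = 24.2308° = 0.422907 rad
cos θ = 0.911900, sin θ = 0.410413 (intermediates below are computed at full precision and shown rounded to 5 d.p.)
v1: (-2,0) → rotate → (-1.82380,-0.82083) → ×s → (-1.81538,-0.81704) → (-1.82,-0.82)
v2: (4,-2.5) → rotate → (4.67363,-0.63810) → ×s → (4.65206,-0.63515) → (4.65,-0.64)
v3: (5,-1) → rotate → (4.96991,1.14016) → ×s → (4.94697,1.13490) → (4.95,1.13)
v4: (1.5,2) → rotate → (0.54702,2.43942) → ×s → (0.54450,2.42816) → (0.54,2.43)

Cross-section at z=1.5: (-1.82,-0.82) (4.65,-0.64) (4.95,1.13) (0.54,2.43)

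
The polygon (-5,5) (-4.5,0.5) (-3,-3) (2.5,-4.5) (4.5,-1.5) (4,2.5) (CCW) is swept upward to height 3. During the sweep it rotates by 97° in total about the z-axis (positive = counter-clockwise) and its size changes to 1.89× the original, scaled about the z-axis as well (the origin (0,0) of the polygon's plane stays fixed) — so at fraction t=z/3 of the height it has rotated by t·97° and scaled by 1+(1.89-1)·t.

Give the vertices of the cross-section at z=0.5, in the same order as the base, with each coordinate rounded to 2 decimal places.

Cross-section at z=0.5: (-7.11,3.92) (-5.12,-0.89) (-2.35,-4.27) (4.20,-4.16) (5.44,-0.22) (3.61,4.04)

t = z/height = 0.5/3 = 0.166667
s = 1 + (scale-1)·z/height = 1 + (1.89-1)·0.5/3 = 1.148333
θ = twist·z/height = 97°·0.5/3 = 16.1667° = 0.282162 rad
cos θ = 0.960456, sin θ = 0.278432 (intermediates below are computed at full precision and shown rounded to 5 d.p.)
v1: (-5,5) → rotate → (-6.19444,3.41012) → ×s → (-7.11328,3.91595) → (-7.11,3.92)
v2: (-4.5,0.5) → rotate → (-4.46127,-0.77272) → ×s → (-5.12302,-0.88734) → (-5.12,-0.89)
v3: (-3,-3) → rotate → (-2.04607,-3.71666) → ×s → (-2.34957,-4.26797) → (-2.35,-4.27)
v4: (2.5,-4.5) → rotate → (3.65409,-3.62597) → ×s → (4.19611,-4.16382) → (4.20,-4.16)
v5: (4.5,-1.5) → rotate → (4.73970,-0.18774) → ×s → (5.44276,-0.21559) → (5.44,-0.22)
v6: (4,2.5) → rotate → (3.14574,3.51487) → ×s → (3.61236,4.03624) → (3.61,4.04)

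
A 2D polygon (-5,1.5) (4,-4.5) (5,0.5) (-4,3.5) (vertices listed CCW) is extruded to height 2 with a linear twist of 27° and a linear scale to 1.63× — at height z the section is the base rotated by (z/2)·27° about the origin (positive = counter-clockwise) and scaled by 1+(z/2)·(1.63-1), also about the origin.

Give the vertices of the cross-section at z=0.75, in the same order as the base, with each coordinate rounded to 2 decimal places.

t = z/height = 0.75/2 = 0.375
s = 1 + (scale-1)·z/height = 1 + (1.63-1)·0.75/2 = 1.236250
θ = twist·z/height = 27°·0.75/2 = 10.1250° = 0.176715 rad
cos θ = 0.984427, sin θ = 0.175796 (intermediates below are computed at full precision and shown rounded to 5 d.p.)
v1: (-5,1.5) → rotate → (-5.18583,0.59766) → ×s → (-6.41098,0.73886) → (-6.41,0.74)
v2: (4,-4.5) → rotate → (4.72879,-3.72673) → ×s → (5.84597,-4.60718) → (5.85,-4.61)
v3: (5,0.5) → rotate → (4.83423,1.37119) → ×s → (5.97632,1.69514) → (5.98,1.70)
v4: (-4,3.5) → rotate → (-4.55299,2.74231) → ×s → (-5.62864,3.39018) → (-5.63,3.39)

Cross-section at z=0.75: (-6.41,0.74) (5.85,-4.61) (5.98,1.70) (-5.63,3.39)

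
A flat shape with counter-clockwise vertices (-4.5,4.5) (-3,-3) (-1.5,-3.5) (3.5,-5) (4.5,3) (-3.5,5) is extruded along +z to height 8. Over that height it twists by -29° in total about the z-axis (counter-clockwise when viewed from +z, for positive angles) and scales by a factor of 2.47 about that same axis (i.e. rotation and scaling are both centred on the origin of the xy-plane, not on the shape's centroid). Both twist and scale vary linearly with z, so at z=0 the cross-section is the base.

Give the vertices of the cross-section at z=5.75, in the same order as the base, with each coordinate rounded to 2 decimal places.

Cross-section at z=5.75: (-5.36,11.94) (-7.96,-3.57) (-5.44,-5.63) (3.07,-12.17) (10.84,2.47) (-3.07,12.17)

t = z/height = 5.75/8 = 0.71875
s = 1 + (scale-1)·z/height = 1 + (2.47-1)·5.75/8 = 2.056563
θ = twist·z/height = -29°·5.75/8 = -20.8438° = -0.363792 rad
cos θ = 0.934554, sin θ = -0.355821 (intermediates below are computed at full precision and shown rounded to 5 d.p.)
v1: (-4.5,4.5) → rotate → (-2.60430,5.80669) → ×s → (-5.35591,11.94182) → (-5.36,11.94)
v2: (-3,-3) → rotate → (-3.87112,-1.73620) → ×s → (-7.96121,-3.57061) → (-7.96,-3.57)
v3: (-1.5,-3.5) → rotate → (-2.64720,-2.73721) → ×s → (-5.44414,-5.62924) → (-5.44,-5.63)
v4: (3.5,-5) → rotate → (1.49184,-5.91814) → ×s → (3.06806,-12.17103) → (3.07,-12.17)
v5: (4.5,3) → rotate → (5.27296,1.20247) → ×s → (10.84416,2.47295) → (10.84,2.47)
v6: (-3.5,5) → rotate → (-1.49184,5.91814) → ×s → (-3.06806,12.17103) → (-3.07,12.17)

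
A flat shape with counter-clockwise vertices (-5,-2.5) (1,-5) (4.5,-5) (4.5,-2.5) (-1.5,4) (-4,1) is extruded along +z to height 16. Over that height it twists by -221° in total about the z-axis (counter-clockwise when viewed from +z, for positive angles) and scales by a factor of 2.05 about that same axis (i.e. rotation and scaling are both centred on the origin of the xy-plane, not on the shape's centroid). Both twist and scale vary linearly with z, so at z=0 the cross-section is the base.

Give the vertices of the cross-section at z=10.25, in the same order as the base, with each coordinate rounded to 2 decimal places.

t = z/height = 10.25/16 = 0.640625
s = 1 + (scale-1)·z/height = 1 + (2.05-1)·10.25/16 = 1.672656
θ = twist·z/height = -221°·10.25/16 = -141.5781° = -2.471004 rad
cos θ = -0.783456, sin θ = -0.621447 (intermediates below are computed at full precision and shown rounded to 5 d.p.)
v1: (-5,-2.5) → rotate → (2.36366,5.06588) → ×s → (3.95360,8.47347) → (3.95,8.47)
v2: (1,-5) → rotate → (-3.89069,3.29583) → ×s → (-6.50779,5.51280) → (-6.51,5.51)
v3: (4.5,-5) → rotate → (-6.63279,1.12077) → ×s → (-11.09437,1.87466) → (-11.09,1.87)
v4: (4.5,-2.5) → rotate → (-5.07917,-0.83787) → ×s → (-8.49571,-1.40147) → (-8.50,-1.40)
v5: (-1.5,4) → rotate → (3.66097,-2.20165) → ×s → (6.12355,-3.68261) → (6.12,-3.68)
v6: (-4,1) → rotate → (3.75527,1.70233) → ×s → (6.28128,2.84742) → (6.28,2.85)

Cross-section at z=10.25: (3.95,8.47) (-6.51,5.51) (-11.09,1.87) (-8.50,-1.40) (6.12,-3.68) (6.28,2.85)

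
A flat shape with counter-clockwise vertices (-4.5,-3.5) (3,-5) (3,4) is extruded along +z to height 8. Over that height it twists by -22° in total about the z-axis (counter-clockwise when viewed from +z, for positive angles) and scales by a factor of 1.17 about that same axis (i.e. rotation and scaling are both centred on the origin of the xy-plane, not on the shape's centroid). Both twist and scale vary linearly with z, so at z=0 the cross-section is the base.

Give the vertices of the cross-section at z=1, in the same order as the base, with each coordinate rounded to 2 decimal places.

t = z/height = 1/8 = 0.125
s = 1 + (scale-1)·z/height = 1 + (1.17-1)·1/8 = 1.021250
θ = twist·z/height = -22°·1/8 = -2.7500° = -0.047997 rad
cos θ = 0.998848, sin θ = -0.047978 (intermediates below are computed at full precision and shown rounded to 5 d.p.)
v1: (-4.5,-3.5) → rotate → (-4.66274,-3.28007) → ×s → (-4.76182,-3.34977) → (-4.76,-3.35)
v2: (3,-5) → rotate → (2.75665,-5.13818) → ×s → (2.81523,-5.24736) → (2.82,-5.25)
v3: (3,4) → rotate → (3.18846,3.85146) → ×s → (3.25621,3.93330) → (3.26,3.93)

Cross-section at z=1: (-4.76,-3.35) (2.82,-5.25) (3.26,3.93)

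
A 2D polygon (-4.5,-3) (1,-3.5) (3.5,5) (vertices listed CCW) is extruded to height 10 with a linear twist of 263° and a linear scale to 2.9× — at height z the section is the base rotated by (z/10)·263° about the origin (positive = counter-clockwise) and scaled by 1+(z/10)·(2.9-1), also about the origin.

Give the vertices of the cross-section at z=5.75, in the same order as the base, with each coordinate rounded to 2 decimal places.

Cross-section at z=5.75: (11.28,0.97) (1.69,7.43) (-11.46,-5.65)

t = z/height = 5.75/10 = 0.575
s = 1 + (scale-1)·z/height = 1 + (2.9-1)·5.75/10 = 2.092500
θ = twist·z/height = 263°·5.75/10 = 151.2250° = 2.639374 rad
cos θ = -0.876517, sin θ = 0.481371 (intermediates below are computed at full precision and shown rounded to 5 d.p.)
v1: (-4.5,-3) → rotate → (5.38844,0.46338) → ×s → (11.27531,0.96962) → (11.28,0.97)
v2: (1,-3.5) → rotate → (0.80828,3.54918) → ×s → (1.69133,7.42666) → (1.69,7.43)
v3: (3.5,5) → rotate → (-5.47467,-2.69778) → ×s → (-11.45574,-5.64511) → (-11.46,-5.65)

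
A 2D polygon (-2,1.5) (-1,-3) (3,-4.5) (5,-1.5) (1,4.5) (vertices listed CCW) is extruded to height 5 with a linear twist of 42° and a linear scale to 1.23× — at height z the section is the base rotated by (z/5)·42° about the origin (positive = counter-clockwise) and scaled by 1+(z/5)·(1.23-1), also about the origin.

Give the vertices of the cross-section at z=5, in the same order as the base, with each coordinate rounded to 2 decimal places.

t = z/height = 5/5 = 1
s = 1 + (scale-1)·z/height = 1 + (1.23-1)·5/5 = 1.230000
θ = twist·z/height = 42°·5/5 = 42.0000° = 0.733038 rad
cos θ = 0.743145, sin θ = 0.669131 (intermediates below are computed at full precision and shown rounded to 5 d.p.)
v1: (-2,1.5) → rotate → (-2.48999,-0.22354) → ×s → (-3.06268,-0.27496) → (-3.06,-0.27)
v2: (-1,-3) → rotate → (1.26425,-2.89857) → ×s → (1.55502,-3.56524) → (1.56,-3.57)
v3: (3,-4.5) → rotate → (5.24052,-1.33676) → ×s → (6.44584,-1.64421) → (6.45,-1.64)
v4: (5,-1.5) → rotate → (4.71942,2.23094) → ×s → (5.80489,2.74405) → (5.80,2.74)
v5: (1,4.5) → rotate → (-2.26794,4.01328) → ×s → (-2.78957,4.93634) → (-2.79,4.94)

Cross-section at z=5: (-3.06,-0.27) (1.56,-3.57) (6.45,-1.64) (5.80,2.74) (-2.79,4.94)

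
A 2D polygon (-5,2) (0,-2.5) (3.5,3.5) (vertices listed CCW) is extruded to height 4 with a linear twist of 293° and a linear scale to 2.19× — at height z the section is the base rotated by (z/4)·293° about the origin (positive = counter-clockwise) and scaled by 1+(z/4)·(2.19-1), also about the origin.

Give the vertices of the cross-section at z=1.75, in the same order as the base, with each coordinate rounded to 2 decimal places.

t = z/height = 1.75/4 = 0.4375
s = 1 + (scale-1)·z/height = 1 + (2.19-1)·1.75/4 = 1.520625
θ = twist·z/height = 293°·1.75/4 = 128.1875° = 2.237294 rad
cos θ = -0.618237, sin θ = 0.785992 (intermediates below are computed at full precision and shown rounded to 5 d.p.)
v1: (-5,2) → rotate → (1.51920,-5.16643) → ×s → (2.31014,-7.85621) → (2.31,-7.86)
v2: (0,-2.5) → rotate → (1.96498,1.54559) → ×s → (2.98800,2.35027) → (2.99,2.35)
v3: (3.5,3.5) → rotate → (-4.91480,0.58714) → ×s → (-7.47357,0.89282) → (-7.47,0.89)

Cross-section at z=1.75: (2.31,-7.86) (2.99,2.35) (-7.47,0.89)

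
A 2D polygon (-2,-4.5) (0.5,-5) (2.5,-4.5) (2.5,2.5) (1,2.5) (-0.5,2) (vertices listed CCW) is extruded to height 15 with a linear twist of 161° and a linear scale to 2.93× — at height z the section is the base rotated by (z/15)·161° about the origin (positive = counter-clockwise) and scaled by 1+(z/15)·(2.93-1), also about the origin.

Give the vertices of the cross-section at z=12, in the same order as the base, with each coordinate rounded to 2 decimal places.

t = z/height = 12/15 = 0.8
s = 1 + (scale-1)·z/height = 1 + (2.93-1)·12/15 = 2.544000
θ = twist·z/height = 161°·12/15 = 128.8000° = 2.247984 rad
cos θ = -0.626604, sin θ = 0.779338 (intermediates below are computed at full precision and shown rounded to 5 d.p.)
v1: (-2,-4.5) → rotate → (4.76023,1.26104) → ×s → (12.11002,3.20809) → (12.11,3.21)
v2: (0.5,-5) → rotate → (3.58339,3.52269) → ×s → (9.11614,8.96172) → (9.12,8.96)
v3: (2.5,-4.5) → rotate → (1.94051,4.76806) → ×s → (4.93666,12.12995) → (4.94,12.13)
v4: (2.5,2.5) → rotate → (-3.51485,0.38184) → ×s → (-8.94179,0.97139) → (-8.94,0.97)
v5: (1,2.5) → rotate → (-2.57495,-0.78717) → ×s → (-6.55067,-2.00256) → (-6.55,-2.00)
v6: (-0.5,2) → rotate → (-1.24537,-1.64288) → ×s → (-3.16823,-4.17948) → (-3.17,-4.18)

Cross-section at z=12: (12.11,3.21) (9.12,8.96) (4.94,12.13) (-8.94,0.97) (-6.55,-2.00) (-3.17,-4.18)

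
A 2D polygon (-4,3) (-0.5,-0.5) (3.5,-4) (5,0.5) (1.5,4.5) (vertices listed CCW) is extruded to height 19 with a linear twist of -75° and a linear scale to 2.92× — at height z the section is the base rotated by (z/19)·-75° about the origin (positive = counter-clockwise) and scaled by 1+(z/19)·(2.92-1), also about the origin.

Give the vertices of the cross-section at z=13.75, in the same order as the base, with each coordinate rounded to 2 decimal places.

Cross-section at z=13.75: (0.24,11.94) (-1.67,0.27) (-2.88,-12.37) (7.95,-9.00) (10.82,3.37)

t = z/height = 13.75/19 = 0.723684
s = 1 + (scale-1)·z/height = 1 + (2.92-1)·13.75/19 = 2.389474
θ = twist·z/height = -75°·13.75/19 = -54.2763° = -0.947300 rad
cos θ = 0.583877, sin θ = -0.811842 (intermediates below are computed at full precision and shown rounded to 5 d.p.)
v1: (-4,3) → rotate → (0.10002,4.99900) → ×s → (0.23899,11.94498) → (0.24,11.94)
v2: (-0.5,-0.5) → rotate → (-0.69786,0.11398) → ×s → (-1.66752,0.27236) → (-1.67,0.27)
v3: (3.5,-4) → rotate → (-1.20380,-5.17696) → ×s → (-2.87645,-12.37020) → (-2.88,-12.37)
v4: (5,0.5) → rotate → (3.32531,-3.76727) → ×s → (7.94573,-9.00180) → (7.95,-9.00)
v5: (1.5,4.5) → rotate → (4.52911,1.40968) → ×s → (10.82218,3.36840) → (10.82,3.37)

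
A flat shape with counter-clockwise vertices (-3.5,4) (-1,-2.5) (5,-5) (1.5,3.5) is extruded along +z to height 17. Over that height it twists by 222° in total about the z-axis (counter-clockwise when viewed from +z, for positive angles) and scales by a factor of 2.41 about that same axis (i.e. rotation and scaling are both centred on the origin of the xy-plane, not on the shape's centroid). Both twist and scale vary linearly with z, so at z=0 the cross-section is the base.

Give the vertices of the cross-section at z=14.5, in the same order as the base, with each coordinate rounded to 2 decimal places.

t = z/height = 14.5/17 = 0.852941
s = 1 + (scale-1)·z/height = 1 + (2.41-1)·14.5/17 = 2.202647
θ = twist·z/height = 222°·14.5/17 = 189.3529° = 3.304832 rad
cos θ = -0.986706, sin θ = -0.162516 (intermediates below are computed at full precision and shown rounded to 5 d.p.)
v1: (-3.5,4) → rotate → (4.10353,-3.37802) → ×s → (9.03864,-7.44058) → (9.04,-7.44)
v2: (-1,-2.5) → rotate → (0.58042,2.62928) → ×s → (1.27845,5.79138) → (1.28,5.79)
v3: (5,-5) → rotate → (-5.74611,4.12095) → ×s → (-12.65665,9.07700) → (-12.66,9.08)
v4: (1.5,3.5) → rotate → (-0.91125,-3.69724) → ×s → (-2.00717,-8.14372) → (-2.01,-8.14)

Cross-section at z=14.5: (9.04,-7.44) (1.28,5.79) (-12.66,9.08) (-2.01,-8.14)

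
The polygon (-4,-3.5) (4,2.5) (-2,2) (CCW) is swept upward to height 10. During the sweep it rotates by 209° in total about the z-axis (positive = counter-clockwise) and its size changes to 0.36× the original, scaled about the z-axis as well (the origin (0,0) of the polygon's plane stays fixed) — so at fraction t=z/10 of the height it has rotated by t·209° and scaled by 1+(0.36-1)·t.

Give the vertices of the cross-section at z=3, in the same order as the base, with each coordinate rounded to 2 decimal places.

Cross-section at z=3: (1.03,-4.17) (-0.31,3.80) (-2.18,-0.69)

t = z/height = 3/10 = 0.3
s = 1 + (scale-1)·z/height = 1 + (0.36-1)·3/10 = 0.808000
θ = twist·z/height = 209°·3/10 = 62.7000° = 1.094321 rad
cos θ = 0.458650, sin θ = 0.888617 (intermediates below are computed at full precision and shown rounded to 5 d.p.)
v1: (-4,-3.5) → rotate → (1.27556,-5.15974) → ×s → (1.03065,-4.16907) → (1.03,-4.17)
v2: (4,2.5) → rotate → (-0.38694,4.70109) → ×s → (-0.31265,3.79848) → (-0.31,3.80)
v3: (-2,2) → rotate → (-2.69453,-0.85994) → ×s → (-2.17718,-0.69483) → (-2.18,-0.69)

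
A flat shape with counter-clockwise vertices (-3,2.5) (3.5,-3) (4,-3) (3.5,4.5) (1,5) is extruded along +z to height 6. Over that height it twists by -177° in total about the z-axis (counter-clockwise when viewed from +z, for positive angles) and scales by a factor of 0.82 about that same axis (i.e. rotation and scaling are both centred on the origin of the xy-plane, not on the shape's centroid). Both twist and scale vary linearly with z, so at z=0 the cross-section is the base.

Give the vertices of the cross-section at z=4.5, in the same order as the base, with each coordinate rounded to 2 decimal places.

t = z/height = 4.5/6 = 0.75
s = 1 + (scale-1)·z/height = 1 + (0.82-1)·4.5/6 = 0.865000
θ = twist·z/height = -177°·4.5/6 = -132.7500° = -2.316925 rad
cos θ = -0.678801, sin θ = -0.734323 (intermediates below are computed at full precision and shown rounded to 5 d.p.)
v1: (-3,2.5) → rotate → (3.87221,0.50597) → ×s → (3.34946,0.43766) → (3.35,0.44)
v2: (3.5,-3) → rotate → (-4.57877,-0.53373) → ×s → (-3.96064,-0.46167) → (-3.96,-0.46)
v3: (4,-3) → rotate → (-4.91817,-0.90089) → ×s → (-4.25422,-0.77927) → (-4.25,-0.78)
v4: (3.5,4.5) → rotate → (0.92865,-5.62473) → ×s → (0.80328,-4.86539) → (0.80,-4.87)
v5: (1,5) → rotate → (2.99281,-4.12833) → ×s → (2.58878,-3.57100) → (2.59,-3.57)

Cross-section at z=4.5: (3.35,0.44) (-3.96,-0.46) (-4.25,-0.78) (0.80,-4.87) (2.59,-3.57)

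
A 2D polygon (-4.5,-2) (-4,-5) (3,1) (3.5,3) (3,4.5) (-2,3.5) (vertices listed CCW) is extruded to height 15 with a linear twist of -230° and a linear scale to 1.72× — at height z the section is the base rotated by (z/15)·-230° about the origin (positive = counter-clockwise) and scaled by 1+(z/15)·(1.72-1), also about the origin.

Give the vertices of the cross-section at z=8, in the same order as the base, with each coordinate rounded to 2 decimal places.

t = z/height = 8/15 = 0.533333
s = 1 + (scale-1)·z/height = 1 + (1.72-1)·8/15 = 1.384000
θ = twist·z/height = -230°·8/15 = -122.6667° = -2.140937 rad
cos θ = -0.539751, sin θ = -0.841825 (intermediates below are computed at full precision and shown rounded to 5 d.p.)
v1: (-4.5,-2) → rotate → (0.74523,4.86771) → ×s → (1.03140,6.73692) → (1.03,6.74)
v2: (-4,-5) → rotate → (-2.05012,6.06605) → ×s → (-2.83737,8.39542) → (-2.84,8.40)
v3: (3,1) → rotate → (-0.77743,-3.06523) → ×s → (-1.07596,-4.24227) → (-1.08,-4.24)
v4: (3.5,3) → rotate → (0.63635,-4.56564) → ×s → (0.88070,-6.31884) → (0.88,-6.32)
v5: (3,4.5) → rotate → (2.16896,-4.95435) → ×s → (3.00184,-6.85682) → (3.00,-6.86)
v6: (-2,3.5) → rotate → (4.02589,-0.20548) → ×s → (5.57183,-0.28438) → (5.57,-0.28)

Cross-section at z=8: (1.03,6.74) (-2.84,8.40) (-1.08,-4.24) (0.88,-6.32) (3.00,-6.86) (5.57,-0.28)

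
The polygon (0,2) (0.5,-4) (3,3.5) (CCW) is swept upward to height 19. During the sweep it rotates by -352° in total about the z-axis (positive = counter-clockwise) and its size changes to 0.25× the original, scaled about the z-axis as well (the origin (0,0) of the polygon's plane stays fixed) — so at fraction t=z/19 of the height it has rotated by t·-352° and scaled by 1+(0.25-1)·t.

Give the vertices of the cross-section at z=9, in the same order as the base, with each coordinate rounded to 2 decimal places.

Cross-section at z=9: (0.30,-1.26) (-0.91,2.44) (-1.36,-2.64)

t = z/height = 9/19 = 0.473684
s = 1 + (scale-1)·z/height = 1 + (0.25-1)·9/19 = 0.644737
θ = twist·z/height = -352°·9/19 = -166.7368° = -2.910107 rad
cos θ = -0.973327, sin θ = -0.229424 (intermediates below are computed at full precision and shown rounded to 5 d.p.)
v1: (0,2) → rotate → (0.45885,-1.94665) → ×s → (0.29584,-1.25508) → (0.30,-1.26)
v2: (0.5,-4) → rotate → (-1.40436,3.77859) → ×s → (-0.90544,2.43620) → (-0.91,2.44)
v3: (3,3.5) → rotate → (-2.11700,-4.09491) → ×s → (-1.36491,-2.64014) → (-1.36,-2.64)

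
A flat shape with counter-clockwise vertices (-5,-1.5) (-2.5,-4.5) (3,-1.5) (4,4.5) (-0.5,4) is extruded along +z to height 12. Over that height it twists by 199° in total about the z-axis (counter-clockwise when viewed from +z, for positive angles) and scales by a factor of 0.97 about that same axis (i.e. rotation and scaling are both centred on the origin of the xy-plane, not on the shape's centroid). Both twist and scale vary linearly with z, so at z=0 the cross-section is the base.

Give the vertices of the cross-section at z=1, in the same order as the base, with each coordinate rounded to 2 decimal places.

t = z/height = 1/12 = 0.0833333
s = 1 + (scale-1)·z/height = 1 + (0.97-1)·1/12 = 0.997500
θ = twist·z/height = 199°·1/12 = 16.5833° = 0.289434 rad
cos θ = 0.958406, sin θ = 0.285410 (intermediates below are computed at full precision and shown rounded to 5 d.p.)
v1: (-5,-1.5) → rotate → (-4.36391,-2.86466) → ×s → (-4.35300,-2.85749) → (-4.35,-2.86)
v2: (-2.5,-4.5) → rotate → (-1.11167,-5.02635) → ×s → (-1.10889,-5.01378) → (-1.11,-5.01)
v3: (3,-1.5) → rotate → (3.30333,-0.58138) → ×s → (3.29507,-0.57993) → (3.30,-0.58)
v4: (4,4.5) → rotate → (2.54928,5.45446) → ×s → (2.54291,5.44083) → (2.54,5.44)
v5: (-0.5,4) → rotate → (-1.62084,3.69092) → ×s → (-1.61679,3.68169) → (-1.62,3.68)

Cross-section at z=1: (-4.35,-2.86) (-1.11,-5.01) (3.30,-0.58) (2.54,5.44) (-1.62,3.68)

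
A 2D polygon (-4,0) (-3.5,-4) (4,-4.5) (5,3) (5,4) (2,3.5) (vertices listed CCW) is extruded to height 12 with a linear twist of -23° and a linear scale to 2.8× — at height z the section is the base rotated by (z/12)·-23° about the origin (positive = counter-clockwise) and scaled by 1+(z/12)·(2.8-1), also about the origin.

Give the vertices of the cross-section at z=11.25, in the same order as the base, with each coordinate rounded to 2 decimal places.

t = z/height = 11.25/12 = 0.9375
s = 1 + (scale-1)·z/height = 1 + (2.8-1)·11.25/12 = 2.687500
θ = twist·z/height = -23°·11.25/12 = -21.5625° = -0.376337 rad
cos θ = 0.930017, sin θ = -0.367516 (intermediates below are computed at full precision and shown rounded to 5 d.p.)
v1: (-4,0) → rotate → (-3.72007,1.47006) → ×s → (-9.99769,3.95080) → (-10.00,3.95)
v2: (-3.5,-4) → rotate → (-4.72512,-2.43376) → ×s → (-12.69877,-6.54074) → (-12.70,-6.54)
v3: (4,-4.5) → rotate → (2.06625,-5.65514) → ×s → (5.55304,-15.19819) → (5.55,-15.20)
v4: (5,3) → rotate → (5.75263,0.95247) → ×s → (15.46020,2.55977) → (15.46,2.56)
v5: (5,4) → rotate → (6.12015,1.88249) → ×s → (16.44790,5.05919) → (16.45,5.06)
v6: (2,3.5) → rotate → (3.14634,2.52003) → ×s → (8.45579,6.77258) → (8.46,6.77)

Cross-section at z=11.25: (-10.00,3.95) (-12.70,-6.54) (5.55,-15.20) (15.46,2.56) (16.45,5.06) (8.46,6.77)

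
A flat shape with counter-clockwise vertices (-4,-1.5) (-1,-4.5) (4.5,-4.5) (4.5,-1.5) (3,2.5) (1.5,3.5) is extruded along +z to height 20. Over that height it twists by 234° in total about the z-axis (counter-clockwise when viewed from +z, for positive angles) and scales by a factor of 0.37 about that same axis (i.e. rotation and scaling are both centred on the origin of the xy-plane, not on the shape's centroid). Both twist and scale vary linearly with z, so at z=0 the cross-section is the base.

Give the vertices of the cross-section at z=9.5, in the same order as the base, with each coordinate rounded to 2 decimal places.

Cross-section at z=9.5: (1.99,-2.23) (3.19,0.48) (1.80,4.08) (-0.16,3.32) (-2.39,1.33) (-2.67,0.10)

t = z/height = 9.5/20 = 0.475
s = 1 + (scale-1)·z/height = 1 + (0.37-1)·9.5/20 = 0.700750
θ = twist·z/height = 234°·9.5/20 = 111.1500° = 1.939933 rad
cos θ = -0.360811, sin θ = 0.932639 (intermediates below are computed at full precision and shown rounded to 5 d.p.)
v1: (-4,-1.5) → rotate → (2.84220,-3.18934) → ×s → (1.99167,-2.23493) → (1.99,-2.23)
v2: (-1,-4.5) → rotate → (4.55769,0.69101) → ×s → (3.19380,0.48423) → (3.19,0.48)
v3: (4.5,-4.5) → rotate → (2.57323,5.82052) → ×s → (1.80319,4.07873) → (1.80,4.08)
v4: (4.5,-1.5) → rotate → (-0.22469,4.73809) → ×s → (-0.15745,3.32022) → (-0.16,3.32)
v5: (3,2.5) → rotate → (-3.41403,1.89589) → ×s → (-2.39238,1.32854) → (-2.39,1.33)
v6: (1.5,3.5) → rotate → (-3.80545,0.13612) → ×s → (-2.66667,0.09539) → (-2.67,0.10)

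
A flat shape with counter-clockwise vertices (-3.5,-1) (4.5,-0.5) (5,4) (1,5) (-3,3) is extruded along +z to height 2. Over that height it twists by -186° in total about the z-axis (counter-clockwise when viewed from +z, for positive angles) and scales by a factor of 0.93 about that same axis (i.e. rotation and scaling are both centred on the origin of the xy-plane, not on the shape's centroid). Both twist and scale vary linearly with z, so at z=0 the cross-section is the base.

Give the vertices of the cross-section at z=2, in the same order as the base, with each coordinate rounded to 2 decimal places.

Cross-section at z=2: (3.33,0.58) (-4.11,0.90) (-5.01,-3.21) (-1.41,-4.53) (2.48,-3.07)

t = z/height = 2/2 = 1
s = 1 + (scale-1)·z/height = 1 + (0.93-1)·2/2 = 0.930000
θ = twist·z/height = -186°·2/2 = -186.0000° = -3.246312 rad
cos θ = -0.994522, sin θ = 0.104528 (intermediates below are computed at full precision and shown rounded to 5 d.p.)
v1: (-3.5,-1) → rotate → (3.58536,0.62867) → ×s → (3.33438,0.58467) → (3.33,0.58)
v2: (4.5,-0.5) → rotate → (-4.42308,0.96764) → ×s → (-4.11347,0.89990) → (-4.11,0.90)
v3: (5,4) → rotate → (-5.39072,-3.45545) → ×s → (-5.01337,-3.21356) → (-5.01,-3.21)
v4: (1,5) → rotate → (-1.51716,-4.86808) → ×s → (-1.41096,-4.52732) → (-1.41,-4.53)
v5: (-3,3) → rotate → (2.66998,-3.29715) → ×s → (2.48308,-3.06635) → (2.48,-3.07)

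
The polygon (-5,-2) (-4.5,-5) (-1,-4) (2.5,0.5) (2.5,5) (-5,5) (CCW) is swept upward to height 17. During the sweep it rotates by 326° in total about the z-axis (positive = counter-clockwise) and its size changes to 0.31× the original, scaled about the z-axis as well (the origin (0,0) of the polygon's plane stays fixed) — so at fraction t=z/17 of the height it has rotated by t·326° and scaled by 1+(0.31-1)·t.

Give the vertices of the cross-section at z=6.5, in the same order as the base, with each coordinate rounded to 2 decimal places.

t = z/height = 6.5/17 = 0.382353
s = 1 + (scale-1)·z/height = 1 + (0.31-1)·6.5/17 = 0.736176
θ = twist·z/height = 326°·6.5/17 = 124.6471° = 2.175502 rad
cos θ = -0.568520, sin θ = 0.822670 (intermediates below are computed at full precision and shown rounded to 5 d.p.)
v1: (-5,-2) → rotate → (4.48794,-2.97631) → ×s → (3.30391,-2.19109) → (3.30,-2.19)
v2: (-4.5,-5) → rotate → (6.67169,-0.85942) → ×s → (4.91154,-0.63268) → (4.91,-0.63)
v3: (-1,-4) → rotate → (3.85920,1.45141) → ×s → (2.84105,1.06849) → (2.84,1.07)
v4: (2.5,0.5) → rotate → (-1.83263,1.77241) → ×s → (-1.34914,1.30481) → (-1.35,1.30)
v5: (2.5,5) → rotate → (-5.53465,-0.78592) → ×s → (-4.07448,-0.57858) → (-4.07,-0.58)
v6: (-5,5) → rotate → (-1.27075,-6.95595) → ×s → (-0.93550,-5.12080) → (-0.94,-5.12)

Cross-section at z=6.5: (3.30,-2.19) (4.91,-0.63) (2.84,1.07) (-1.35,1.30) (-4.07,-0.58) (-0.94,-5.12)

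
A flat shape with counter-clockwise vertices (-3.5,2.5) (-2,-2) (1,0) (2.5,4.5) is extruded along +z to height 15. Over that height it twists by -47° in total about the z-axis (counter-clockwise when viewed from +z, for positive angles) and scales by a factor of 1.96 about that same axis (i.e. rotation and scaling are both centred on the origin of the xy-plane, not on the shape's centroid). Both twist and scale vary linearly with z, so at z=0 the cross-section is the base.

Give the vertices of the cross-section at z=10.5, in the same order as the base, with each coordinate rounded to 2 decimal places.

Cross-section at z=10.5: (-2.64,6.69) (-4.62,-0.99) (1.40,-0.91) (7.60,4.05)

t = z/height = 10.5/15 = 0.7
s = 1 + (scale-1)·z/height = 1 + (1.96-1)·10.5/15 = 1.672000
θ = twist·z/height = -47°·10.5/15 = -32.9000° = -0.574213 rad
cos θ = 0.839620, sin θ = -0.543174 (intermediates below are computed at full precision and shown rounded to 5 d.p.)
v1: (-3.5,2.5) → rotate → (-1.58073,4.00016) → ×s → (-2.64299,6.68827) → (-2.64,6.69)
v2: (-2,-2) → rotate → (-2.76559,-0.59289) → ×s → (-4.62406,-0.99131) → (-4.62,-0.99)
v3: (1,0) → rotate → (0.83962,-0.54317) → ×s → (1.40384,-0.90819) → (1.40,-0.91)
v4: (2.5,4.5) → rotate → (4.54333,2.42035) → ×s → (7.59646,4.04683) → (7.60,4.05)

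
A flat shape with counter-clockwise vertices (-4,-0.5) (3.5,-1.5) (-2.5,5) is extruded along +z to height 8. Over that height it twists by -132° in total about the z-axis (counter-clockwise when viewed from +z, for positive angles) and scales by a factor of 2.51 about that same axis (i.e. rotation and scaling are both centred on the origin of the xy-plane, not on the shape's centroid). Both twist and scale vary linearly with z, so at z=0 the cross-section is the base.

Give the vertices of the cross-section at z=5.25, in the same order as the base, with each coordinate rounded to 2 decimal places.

t = z/height = 5.25/8 = 0.65625
s = 1 + (scale-1)·z/height = 1 + (2.51-1)·5.25/8 = 1.990938
θ = twist·z/height = -132°·5.25/8 = -86.6250° = -1.511891 rad
cos θ = 0.058871, sin θ = -0.998266 (intermediates below are computed at full precision and shown rounded to 5 d.p.)
v1: (-4,-0.5) → rotate → (-0.73462,3.96363) → ×s → (-1.46257,7.89133) → (-1.46,7.89)
v2: (3.5,-1.5) → rotate → (-1.29135,-3.58224) → ×s → (-2.57100,-7.13201) → (-2.57,-7.13)
v3: (-2.5,5) → rotate → (4.84415,2.79002) → ×s → (9.64440,5.55475) → (9.64,5.55)

Cross-section at z=5.25: (-1.46,7.89) (-2.57,-7.13) (9.64,5.55)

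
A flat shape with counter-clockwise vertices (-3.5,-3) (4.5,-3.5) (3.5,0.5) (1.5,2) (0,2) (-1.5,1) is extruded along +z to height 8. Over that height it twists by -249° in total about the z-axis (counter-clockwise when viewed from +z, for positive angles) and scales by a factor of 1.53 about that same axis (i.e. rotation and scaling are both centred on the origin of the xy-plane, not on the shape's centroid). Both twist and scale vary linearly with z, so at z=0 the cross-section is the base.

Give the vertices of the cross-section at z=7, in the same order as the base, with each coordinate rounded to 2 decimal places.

t = z/height = 7/8 = 0.875
s = 1 + (scale-1)·z/height = 1 + (1.53-1)·7/8 = 1.463750
θ = twist·z/height = -249°·7/8 = -217.8750° = -3.802636 rad
cos θ = -0.789352, sin θ = 0.613941 (intermediates below are computed at full precision and shown rounded to 5 d.p.)
v1: (-3.5,-3) → rotate → (4.60455,0.21926) → ×s → (6.73992,0.32095) → (6.74,0.32)
v2: (4.5,-3.5) → rotate → (-1.40329,5.52547) → ×s → (-2.05407,8.08790) → (-2.05,8.09)
v3: (3.5,0.5) → rotate → (-3.06970,1.75412) → ×s → (-4.49328,2.56759) → (-4.49,2.57)
v4: (1.5,2) → rotate → (-2.41191,-0.65779) → ×s → (-3.53043,-0.96284) → (-3.53,-0.96)
v5: (0,2) → rotate → (-1.22788,-1.57870) → ×s → (-1.79731,-2.31083) → (-1.80,-2.31)
v6: (-1.5,1) → rotate → (0.57009,-1.71026) → ×s → (0.83447,-2.50340) → (0.83,-2.50)

Cross-section at z=7: (6.74,0.32) (-2.05,8.09) (-4.49,2.57) (-3.53,-0.96) (-1.80,-2.31) (0.83,-2.50)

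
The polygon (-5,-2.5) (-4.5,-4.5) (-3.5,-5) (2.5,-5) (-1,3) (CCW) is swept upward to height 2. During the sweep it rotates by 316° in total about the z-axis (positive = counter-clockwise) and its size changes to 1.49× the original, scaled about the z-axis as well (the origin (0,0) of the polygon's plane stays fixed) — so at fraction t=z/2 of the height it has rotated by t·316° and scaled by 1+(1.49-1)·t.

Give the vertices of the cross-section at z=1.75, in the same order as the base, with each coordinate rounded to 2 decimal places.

Cross-section at z=1.75: (-4.36,6.69) (-7.12,5.66) (-7.66,4.16) (-6.69,-4.36) (4.10,1.90)

t = z/height = 1.75/2 = 0.875
s = 1 + (scale-1)·z/height = 1 + (1.49-1)·1.75/2 = 1.428750
θ = twist·z/height = 316°·1.75/2 = 276.5000° = 4.825835 rad
cos θ = 0.113203, sin θ = -0.993572 (intermediates below are computed at full precision and shown rounded to 5 d.p.)
v1: (-5,-2.5) → rotate → (-3.04995,4.68485) → ×s → (-4.35761,6.69348) → (-4.36,6.69)
v2: (-4.5,-4.5) → rotate → (-4.98049,3.96166) → ×s → (-7.11587,5.66022) → (-7.12,5.66)
v3: (-3.5,-5) → rotate → (-5.36407,2.91149) → ×s → (-7.66392,4.15978) → (-7.66,4.16)
v4: (2.5,-5) → rotate → (-4.68485,-3.04995) → ×s → (-6.69348,-4.35761) → (-6.69,-4.36)
v5: (-1,3) → rotate → (2.86751,1.33318) → ×s → (4.09696,1.90478) → (4.10,1.90)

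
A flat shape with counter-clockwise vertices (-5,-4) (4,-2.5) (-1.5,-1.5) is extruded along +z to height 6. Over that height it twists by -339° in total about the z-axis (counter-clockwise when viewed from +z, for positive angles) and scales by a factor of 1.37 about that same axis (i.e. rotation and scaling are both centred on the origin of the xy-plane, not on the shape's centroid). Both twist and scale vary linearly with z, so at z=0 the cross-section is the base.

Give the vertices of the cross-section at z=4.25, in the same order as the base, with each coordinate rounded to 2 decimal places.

Cross-section at z=4.25: (7.52,-2.96) (0.22,5.95) (2.58,-0.70)

t = z/height = 4.25/6 = 0.708333
s = 1 + (scale-1)·z/height = 1 + (1.37-1)·4.25/6 = 1.262083
θ = twist·z/height = -339°·4.25/6 = -240.1250° = -4.190972 rad
cos θ = -0.498109, sin θ = 0.867114 (intermediates below are computed at full precision and shown rounded to 5 d.p.)
v1: (-5,-4) → rotate → (5.95900,-2.34313) → ×s → (7.52076,-2.95723) → (7.52,-2.96)
v2: (4,-2.5) → rotate → (0.17535,4.71373) → ×s → (0.22130,5.94912) → (0.22,5.95)
v3: (-1.5,-1.5) → rotate → (2.04784,-0.55351) → ×s → (2.58454,-0.69857) → (2.58,-0.70)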